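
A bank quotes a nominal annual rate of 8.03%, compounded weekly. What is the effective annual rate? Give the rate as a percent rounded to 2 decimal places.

8.35%

One year is 52 periods at 0.00154423 each: (1 + 0.00154423)^52 ≈ 1.083545.
EAR = 1.083545 − 1 ≈ 8.35450%.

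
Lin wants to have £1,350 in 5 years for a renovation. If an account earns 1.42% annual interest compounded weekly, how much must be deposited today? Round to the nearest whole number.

£1,257

Growth factor = (1 + 0.0142/52)^260 ≈ 1.07357082.
P = 1,350/1.07357082 ≈ 1,257.4857.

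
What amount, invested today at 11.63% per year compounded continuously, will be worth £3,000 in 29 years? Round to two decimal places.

£102.89

P = A·e^(−rt) = 3,000·e^(−3.3727).
e^(−3.3727) ≈ 0.03429691056, so P ≈ 102.8907.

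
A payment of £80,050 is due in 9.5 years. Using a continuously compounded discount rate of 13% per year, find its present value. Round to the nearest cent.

P = A·e^(−rt) = 80,050·e^(−1.235).
e^(−1.235) ≈ 0.29083476237, so P ≈ 23,281.3227.

£23,281.32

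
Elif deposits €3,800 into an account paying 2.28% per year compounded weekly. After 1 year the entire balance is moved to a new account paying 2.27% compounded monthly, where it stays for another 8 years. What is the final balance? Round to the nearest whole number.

€4,661

Phase 1: 3,800·(1 + 0.0228/52)^52 ≈ 3,887.6158.
Phase 2: 3,887.6158·(1 + 0.0227/12)^96 ≈ 4,660.9744.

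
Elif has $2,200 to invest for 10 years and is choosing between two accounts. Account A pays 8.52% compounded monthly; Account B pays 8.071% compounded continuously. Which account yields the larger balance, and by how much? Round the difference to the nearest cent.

Account A, by $210.95

A: (1 + 0.0071)^120 ≈ 2.337284162, so 2,200 × 2.337284162 ≈ 5,142.0252.
B: e^(0.08071·10) = e^0.8071 ≈ 2.241398497, so 2,200 × 2.241398497 ≈ 4,931.0767.
Difference ≈ 210.9485 in favor of A.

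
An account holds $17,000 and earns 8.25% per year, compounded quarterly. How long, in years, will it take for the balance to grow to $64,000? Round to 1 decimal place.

16.2 years

We need (1 + 0.020625)^(4t) = 3.7647, so 4t = ln 3.7647 / ln 1.020625 ≈ 64.9355.
t ≈ 64.9355/4 = 16.2339 years.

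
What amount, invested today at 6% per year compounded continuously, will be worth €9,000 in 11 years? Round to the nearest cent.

€4,651.66

P = A·e^(−rt) = 9,000·e^(−0.66).
e^(−0.66) ≈ 0.5168513345, so P ≈ 4,651.6620.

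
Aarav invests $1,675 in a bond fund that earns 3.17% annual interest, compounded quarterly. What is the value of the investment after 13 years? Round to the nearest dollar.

$2,525

Periodic rate = 3.17%/4 = 0.007925; periods = 4·13 = 52.
A = 1,675·(1 + 0.007925)^52 ≈ 1,675·1.507534644 ≈ 2,525.1205.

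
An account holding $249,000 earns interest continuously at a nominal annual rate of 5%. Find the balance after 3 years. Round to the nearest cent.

A = P·e^(rt) = 249,000·e^(0.05·3) = 249,000·e^0.15.
e^0.15 ≈ 1.16183424273, so A ≈ 289,296.7264.

$289,296.73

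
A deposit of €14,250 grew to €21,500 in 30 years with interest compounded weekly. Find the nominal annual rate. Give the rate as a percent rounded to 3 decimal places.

1.371%

(1 + r/52)^1560 = 21,500/14,250 = 1.50877.
1 + r/52 = 1.50877^(1/1560) ≈ 1.000264, so r/52 ≈ 0.000263686.
r ≈ 52·0.000263686 = 1.37117%.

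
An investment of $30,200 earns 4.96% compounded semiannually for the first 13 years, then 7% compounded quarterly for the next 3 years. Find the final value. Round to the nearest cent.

$70,313.22

Phase 1: 30,200·(1 + 0.0248)^26 ≈ 57,098.4052.
Phase 2: 57,098.4052·(1 + 0.0175)^12 ≈ 70,313.2210.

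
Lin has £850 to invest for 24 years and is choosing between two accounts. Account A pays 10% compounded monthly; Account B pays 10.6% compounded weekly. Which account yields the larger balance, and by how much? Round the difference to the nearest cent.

Account A growth factor: (1 + 0.1/12)^288 ≈ 10.9140965; balance ≈ 9,276.9820.
Account B growth factor: (1 + 0.106/52)^1248 ≈ 12.697569475; balance ≈ 10,792.9341.
Account B is larger by 1,515.9520.

Account B, by £1,515.95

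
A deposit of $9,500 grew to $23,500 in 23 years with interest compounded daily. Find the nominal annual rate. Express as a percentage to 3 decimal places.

The 8395-period growth factor is 23,500/9,500 = 2.47368.
r/365 = 2.47368^(1/8395) − 1 ≈ 0.000107892, so r ≈ 365·0.000107892 = 3.93808%.

3.938%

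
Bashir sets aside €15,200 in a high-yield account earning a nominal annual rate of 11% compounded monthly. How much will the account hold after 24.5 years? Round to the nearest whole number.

Periodic rate = 11%/12 = 0.00916667; periods = 12·24.5 = 294.
A = 15,200·(1 + 0.11/12)^294 ≈ 15,200·14.6248609655 ≈ 222,297.8867.

€222,298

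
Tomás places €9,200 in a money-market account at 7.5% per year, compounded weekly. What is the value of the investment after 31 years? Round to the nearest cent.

€93,927.99

Growth factor = (1 + 0.075/52)^1612 ≈ 10.209563997.
A ≈ 9,200 × 10.209563997 ≈ 93,927.9888.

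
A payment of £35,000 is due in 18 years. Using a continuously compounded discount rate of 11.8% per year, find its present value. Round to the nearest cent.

£4,184.34

P = A·e^(−rt) = 35,000·e^(−2.124).
e^(−2.124) ≈ 0.11955246097, so P ≈ 4,184.3361.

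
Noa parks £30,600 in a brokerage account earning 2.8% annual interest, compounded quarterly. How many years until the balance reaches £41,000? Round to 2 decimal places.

10.49 years

(1 + 0.007)^(4t) = 41,000/30,600 = 1.3399.
4t·ln(1 + 0.007) = ln(1.3399); 4t = 0.29257/0.00697561 ≈ 41.9421.
t ≈ 10.4855 years.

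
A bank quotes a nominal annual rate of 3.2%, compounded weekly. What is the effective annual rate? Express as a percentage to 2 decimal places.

EAR = (1 + 3.2%/52)^52 − 1 = (1 + 0.000615385)^52 − 1.
(1 + 0.000615385)^52 ≈ 1.032507, so EAR ≈ 3.25073%.

3.25%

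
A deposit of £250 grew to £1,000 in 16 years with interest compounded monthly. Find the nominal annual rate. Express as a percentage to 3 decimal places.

8.696%

The 192-period growth factor is 1,000/250 = 4.
r/12 = 4^(1/192) − 1 ≈ 0.00724641, so r ≈ 12·0.00724641 = 8.69569%.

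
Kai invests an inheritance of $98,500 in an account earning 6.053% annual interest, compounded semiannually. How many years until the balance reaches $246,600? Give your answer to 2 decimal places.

(1 + 0.030265)^(2t) = 246,600/98,500 = 2.5036.
2t·ln(1 + 0.030265) = ln(2.5036); 2t = 0.91771/0.0298161 ≈ 30.7791.
t ≈ 15.3895 years.

15.39 years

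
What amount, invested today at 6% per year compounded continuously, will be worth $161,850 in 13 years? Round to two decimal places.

$74,193.01

P = A·e^(−rt) = 161,850·e^(−0.78).
e^(−0.78) ≈ 0.458406011305, so P ≈ 74,193.0129.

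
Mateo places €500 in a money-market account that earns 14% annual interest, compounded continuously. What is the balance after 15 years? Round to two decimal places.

€4,083.08

A = P·e^(rt) = 500·e^(0.14·15) = 500·e^2.1.
e^2.1 ≈ 8.166169913, so A ≈ 4,083.0850.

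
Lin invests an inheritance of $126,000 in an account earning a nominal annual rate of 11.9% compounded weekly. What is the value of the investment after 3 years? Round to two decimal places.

Periodic rate = 11.9%/52 = 0.00228846; periods = 52·3 = 156.
A = 126,000·(1 + 0.119/52)^156 ≈ 126,000·1.42845313035 ≈ 179,985.0944.

$179,985.09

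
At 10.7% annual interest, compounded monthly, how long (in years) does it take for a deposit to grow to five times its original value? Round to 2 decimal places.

15.11 years

(1 + 0.00891667)^(12t) = 5.
12t = ln 5 / ln(1 + 0.00891667) ≈ 1.6094/0.00887715 ≈ 181.3012.
t ≈ 15.1084.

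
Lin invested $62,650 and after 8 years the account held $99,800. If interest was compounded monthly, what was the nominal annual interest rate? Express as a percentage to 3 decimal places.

5.834%

The 96-period growth factor is 99,800/62,650 = 1.59298.
r/12 = 1.59298^(1/96) − 1 ≈ 0.00486183, so r ≈ 12·0.00486183 = 5.83419%.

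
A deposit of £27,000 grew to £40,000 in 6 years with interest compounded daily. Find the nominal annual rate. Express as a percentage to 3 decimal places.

6.551%

The 2190-period growth factor is 40,000/27,000 = 1.48148.
r/365 = 1.48148^(1/2190) − 1 ≈ 0.000179488, so r ≈ 365·0.000179488 = 6.55130%.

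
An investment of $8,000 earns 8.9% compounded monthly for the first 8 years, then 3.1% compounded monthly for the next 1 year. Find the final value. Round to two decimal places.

$16,773.06

Phase 1: 8,000·(1 + 0.089/12)^96 ≈ 16,261.7251.
Phase 2: 16,261.7251·(1 + 0.031/12)^12 ≈ 16,773.0632.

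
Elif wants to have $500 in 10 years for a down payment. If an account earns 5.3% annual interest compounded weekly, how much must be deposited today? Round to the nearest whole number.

Growth factor = (1 + 0.053/52)^520 ≈ 1.69847381.
P = 500/1.69847381 ≈ 294.3819.

$294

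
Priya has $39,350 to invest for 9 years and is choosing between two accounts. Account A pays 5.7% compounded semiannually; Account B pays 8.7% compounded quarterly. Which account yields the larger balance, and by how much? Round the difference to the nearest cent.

Account B, by $20,122.94

Account A growth factor: (1 + 0.0285)^18 ≈ 1.6583543281; balance ≈ 65,256.2428.
Account B growth factor: (1 + 0.02175)^36 ≈ 2.1697378735; balance ≈ 85,379.1853.
Account B is larger by 20,122.9425.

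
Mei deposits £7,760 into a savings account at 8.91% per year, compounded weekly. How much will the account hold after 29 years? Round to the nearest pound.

£102,583

Periodic rate = 8.91%/52 = 0.00171346; periods = 52·29 = 1508.
A = 7,760·(1 + 0.0891/52)^1508 ≈ 7,760·13.2194445658 ≈ 102,582.8898.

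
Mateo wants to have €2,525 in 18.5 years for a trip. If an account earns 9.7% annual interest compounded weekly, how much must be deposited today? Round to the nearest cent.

Periodic rate = 9.7%/52 = 0.00186538; 962 periods.
P = 2,525/(1 + 0.097/52)^962 ≈ 2,525/6.006416786 ≈ 420.3837.

€420.38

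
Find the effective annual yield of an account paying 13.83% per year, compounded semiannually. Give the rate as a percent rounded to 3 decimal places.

14.308%

EAR = (1 + 13.83%/2)^2 − 1 = (1 + 0.06915)^2 − 1.
(1 + 0.06915)^2 ≈ 1.143082, so EAR ≈ 14.30817%.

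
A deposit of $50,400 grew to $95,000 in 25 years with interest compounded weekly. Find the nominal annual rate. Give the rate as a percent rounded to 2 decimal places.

2.54%

The 1300-period growth factor is 95,000/50,400 = 1.88492.
r/52 = 1.88492^(1/1300) − 1 ≈ 0.000487723, so r ≈ 52·0.000487723 = 2.53616%.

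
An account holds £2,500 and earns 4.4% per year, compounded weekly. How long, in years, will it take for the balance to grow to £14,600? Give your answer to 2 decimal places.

40.12 years

We need (1 + 0.000846154)^(52t) = 5.84, so 52t = ln 5.84 / ln 1.000846 ≈ 2086.4732.
t ≈ 2086.4732/52 = 40.1245 years.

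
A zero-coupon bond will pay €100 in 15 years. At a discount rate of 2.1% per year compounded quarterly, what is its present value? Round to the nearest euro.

€73

Growth factor = (1 + 0.00525)^60 ≈ 1.3691307.
P = 100/1.3691307 ≈ 73.0390.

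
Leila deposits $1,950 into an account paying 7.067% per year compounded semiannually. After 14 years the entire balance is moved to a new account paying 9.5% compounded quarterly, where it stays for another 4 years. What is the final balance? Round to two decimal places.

$7,505.89

Phase 1: 1,950·(1 + 0.035335)^28 ≈ 5,155.8431.
Phase 2: 5,155.8431·(1 + 0.02375)^16 ≈ 7,505.8923.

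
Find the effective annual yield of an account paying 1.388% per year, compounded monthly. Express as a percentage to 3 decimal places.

1.397%

EAR = (1 + 1.388%/12)^12 − 1 = (1 + 0.00115667)^12 − 1.
(1 + 0.00115667)^12 ≈ 1.013969, so EAR ≈ 1.39686%.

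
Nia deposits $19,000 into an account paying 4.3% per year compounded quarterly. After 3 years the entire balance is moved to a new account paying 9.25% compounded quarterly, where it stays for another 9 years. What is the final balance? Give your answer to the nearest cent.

Phase 1: 19,000·(1 + 0.01075)^12 ≈ 21,601.2360.
Phase 2: 21,601.2360·(1 + 0.023125)^36 ≈ 49,193.9487.

$49,193.95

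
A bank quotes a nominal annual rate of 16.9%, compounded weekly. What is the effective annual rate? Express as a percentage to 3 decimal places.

EAR = (1 + 16.9%/52)^52 − 1 = (1 + 0.00325)^52 − 1.
(1 + 0.00325)^52 ≈ 1.183796, so EAR ≈ 18.37957%.

18.380%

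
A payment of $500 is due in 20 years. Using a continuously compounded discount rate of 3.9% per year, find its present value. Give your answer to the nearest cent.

$229.20

P = A·e^(−rt) = 500·e^(−0.78).
e^(−0.78) ≈ 0.458406011, so P ≈ 229.2030.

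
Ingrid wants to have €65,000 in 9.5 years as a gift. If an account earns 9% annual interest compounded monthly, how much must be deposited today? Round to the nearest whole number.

Periodic rate = 9%/12 = 0.0075; 114 periods.
P = 65,000/(1 + 0.0075)^114 ≈ 65,000/2.3438847247 ≈ 27,731.7392.

€27,732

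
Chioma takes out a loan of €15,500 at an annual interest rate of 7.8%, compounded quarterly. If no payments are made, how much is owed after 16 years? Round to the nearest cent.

Periodic rate = 7.8%/4 = 0.0195; periods = 4·16 = 64.
A = 15,500·(1 + 0.0195)^64 ≈ 15,500·3.4417769941 ≈ 53,347.5434.

€53,347.54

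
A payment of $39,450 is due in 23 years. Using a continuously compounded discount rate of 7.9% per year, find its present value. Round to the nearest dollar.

$6,411

P = A·e^(−rt) = 39,450·e^(−1.817).
e^(−1.817) ≈ 0.16251255803, so P ≈ 6,411.1204.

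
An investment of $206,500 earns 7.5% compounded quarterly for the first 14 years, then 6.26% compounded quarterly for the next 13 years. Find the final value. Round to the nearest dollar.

After 14 years at 7.5%: 206,500 × 2.830002491616 ≈ 584,395.5145.
Then 13 years at 6.26%: 584,395.5145 × 2.242290042684 ≈ 1,310,384.2432.

$1,310,384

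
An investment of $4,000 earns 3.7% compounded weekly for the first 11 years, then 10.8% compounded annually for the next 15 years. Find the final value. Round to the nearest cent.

After 11 years at 3.7%: 4,000 × 1.5020866938 ≈ 6,008.3468.
Then 15 years at 10.8%: 6,008.3468 × 4.6568945708 ≈ 27,980.2375.

$27,980.24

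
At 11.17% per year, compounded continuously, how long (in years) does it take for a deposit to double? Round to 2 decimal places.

6.21 years

e^(0.1117t) = 2, so 0.1117t = ln 2 ≈ 0.69315.
t ≈ 0.69315/0.1117 ≈ 6.2054.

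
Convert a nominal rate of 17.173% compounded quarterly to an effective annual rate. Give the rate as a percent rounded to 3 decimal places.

EAR = (1 + 17.173%/4)^4 − 1 = (1 + 0.0429325)^4 − 1.
(1 + 0.0429325)^4 ≈ 1.183109, so EAR ≈ 18.31091%.

18.311%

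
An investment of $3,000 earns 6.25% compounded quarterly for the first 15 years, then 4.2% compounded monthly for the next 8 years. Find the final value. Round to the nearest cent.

Phase 1: 3,000·(1 + 0.015625)^60 ≈ 7,605.4377.
Phase 2: 7,605.4377·(1 + 0.0035)^96 ≈ 10,636.3444.

$10,636.34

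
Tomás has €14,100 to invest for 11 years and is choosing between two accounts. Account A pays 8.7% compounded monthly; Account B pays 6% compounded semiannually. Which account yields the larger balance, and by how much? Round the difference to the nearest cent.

Account A, by €9,571.02

Account A growth factor: (1 + 0.00725)^132 ≈ 2.5948988882; balance ≈ 36,588.0743.
Account B growth factor: (1 + 0.03)^22 ≈ 1.9161034089; balance ≈ 27,017.0581.
Account A is larger by 9,571.0163.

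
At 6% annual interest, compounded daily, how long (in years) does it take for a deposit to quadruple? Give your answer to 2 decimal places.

23.11 years

(1 + 0.000164384)^(365t) = 4.
365t = ln 4 / ln(1 + 0.000164384) ≈ 1.3863/0.00016437 ≈ 8433.9838.
t ≈ 23.1068.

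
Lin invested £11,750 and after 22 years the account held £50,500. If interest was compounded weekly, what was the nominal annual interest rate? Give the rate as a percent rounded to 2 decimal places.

6.63%

The 1144-period growth factor is 50,500/11,750 = 4.29787.
r/52 = 4.29787^(1/1144) − 1 ≈ 0.00127539, so r ≈ 52·0.00127539 = 6.63204%.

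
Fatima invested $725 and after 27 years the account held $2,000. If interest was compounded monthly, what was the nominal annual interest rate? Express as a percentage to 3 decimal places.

The 324-period growth factor is 2,000/725 = 2.75862.
r/12 = 2.75862^(1/324) − 1 ≈ 0.00313679, so r ≈ 12·0.00313679 = 3.76415%.

3.764%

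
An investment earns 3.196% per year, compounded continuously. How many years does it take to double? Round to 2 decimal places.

21.69 years

e^(0.03196t) = 2, so 0.03196t = ln 2 ≈ 0.69315.
t ≈ 0.69315/0.03196 ≈ 21.6880.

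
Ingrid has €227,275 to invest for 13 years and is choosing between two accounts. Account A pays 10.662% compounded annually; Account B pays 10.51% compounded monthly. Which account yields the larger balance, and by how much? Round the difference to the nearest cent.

Account B, by €37,552.01

Account A growth factor: (1 + 0.10662)^13 ≈ 3.73233566397; balance ≈ 848,266.5880.
Account B growth factor: (1 + 0.1051/12)^156 ≈ 3.89756286839; balance ≈ 885,818.6009.
Account B is larger by 37,552.0129.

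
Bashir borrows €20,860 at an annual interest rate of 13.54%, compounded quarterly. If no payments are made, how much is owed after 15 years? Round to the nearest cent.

Growth factor = (1 + 0.03385)^60 ≈ 7.36973590577.
A ≈ 20,860 × 7.36973590577 ≈ 153,732.6910.

€153,732.69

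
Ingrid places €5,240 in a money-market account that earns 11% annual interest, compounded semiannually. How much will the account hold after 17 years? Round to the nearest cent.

€32,353.03

Periodic rate = 11%/2 = 0.055; periods = 2·17 = 34.
A = 5,240·(1 + 0.055)^34 ≈ 5,240·6.1742417136 ≈ 32,353.0266.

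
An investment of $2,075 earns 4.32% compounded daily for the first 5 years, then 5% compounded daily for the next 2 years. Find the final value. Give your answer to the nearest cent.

Phase 1: 2,075·(1 + 0.0432/365)^1825 ≈ 2,575.2545.
Phase 2: 2,575.2545·(1 + 0.05/365)^730 ≈ 2,846.0769.

$2,846.08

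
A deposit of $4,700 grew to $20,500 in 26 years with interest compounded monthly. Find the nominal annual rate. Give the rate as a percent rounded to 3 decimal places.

5.678%

The 312-period growth factor is 20,500/4,700 = 4.3617.
r/12 = 4.3617^(1/312) − 1 ≈ 0.00473187, so r ≈ 12·0.00473187 = 5.67825%.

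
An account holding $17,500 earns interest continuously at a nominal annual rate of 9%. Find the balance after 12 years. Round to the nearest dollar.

A = P·e^(rt) = 17,500·e^(0.09·12) = 17,500·e^1.08.
e^1.08 ≈ 2.9446795511, so A ≈ 51,531.8921.

$51,532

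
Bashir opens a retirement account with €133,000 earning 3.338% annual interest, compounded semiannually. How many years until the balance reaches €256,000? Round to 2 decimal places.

19.78 years

We need (1 + 0.01669)^(2t) = 1.9248, so 2t = ln 1.9248 / ln 1.01669 ≈ 39.5613.
t ≈ 39.5613/2 = 19.7806 years.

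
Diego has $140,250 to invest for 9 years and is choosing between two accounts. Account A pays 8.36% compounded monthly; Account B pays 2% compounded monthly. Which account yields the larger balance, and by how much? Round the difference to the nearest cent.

Account A growth factor: (1 + 0.0836/12)^108 ≈ 2.11655813727; balance ≈ 296,847.2788.
Account B growth factor: (1 + 0.02/12)^108 ≈ 1.19703799324; balance ≈ 167,884.5786.
Account A is larger by 128,962.7002.

Account A, by $128,962.70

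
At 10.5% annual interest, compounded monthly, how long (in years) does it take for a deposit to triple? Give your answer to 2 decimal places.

(1 + 0.00875)^(12t) = 3.
12t = ln 3 / ln(1 + 0.00875) ≈ 1.0986/0.00871194 ≈ 126.1042.
t ≈ 10.5087.

10.51 years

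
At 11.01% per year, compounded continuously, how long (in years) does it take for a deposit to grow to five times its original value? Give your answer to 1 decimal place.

14.6 years

e^(0.1101t) = 5, so 0.1101t = ln 5 ≈ 1.6094.
t ≈ 1.6094/0.1101 ≈ 14.6180.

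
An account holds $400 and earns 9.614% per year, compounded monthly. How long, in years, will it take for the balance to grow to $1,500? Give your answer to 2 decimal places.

We need (1 + 0.00801167)^(12t) = 3.75, so 12t = ln 3.75 / ln 1.008012 ≈ 165.6389.
t ≈ 165.6389/12 = 13.8032 years.

13.80 years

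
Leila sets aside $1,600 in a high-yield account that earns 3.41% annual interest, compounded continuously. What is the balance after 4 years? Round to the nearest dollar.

$1,834

A = P·e^(rt) = 1,600·e^(0.0341·4) = 1,600·e^0.1364.
e^0.1364 ≈ 1.146140258, so A ≈ 1,833.8244.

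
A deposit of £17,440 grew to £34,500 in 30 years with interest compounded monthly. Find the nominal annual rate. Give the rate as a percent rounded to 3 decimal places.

2.276%

(1 + r/12)^360 = 34,500/17,440 = 1.97821.
1 + r/12 = 1.97821^(1/360) ≈ 1.001897, so r/12 ≈ 0.00189678.
r ≈ 12·0.00189678 = 2.27613%.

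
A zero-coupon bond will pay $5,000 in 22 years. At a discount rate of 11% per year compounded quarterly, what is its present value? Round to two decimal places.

Periodic rate = 11%/4 = 0.0275; 88 periods.
P = 5,000/(1 + 0.0275)^88 ≈ 5,000/10.88431465 ≈ 459.3766.

$459.38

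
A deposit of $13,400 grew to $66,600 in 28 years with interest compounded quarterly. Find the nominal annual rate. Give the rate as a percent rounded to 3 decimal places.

5.768%

The 112-period growth factor is 66,600/13,400 = 4.97015.
r/4 = 4.97015^(1/112) − 1 ≈ 0.0144195, so r ≈ 4·0.0144195 = 5.76780%.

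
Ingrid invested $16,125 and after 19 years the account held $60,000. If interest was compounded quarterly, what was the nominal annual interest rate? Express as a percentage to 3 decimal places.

(1 + r/4)^76 = 60,000/16,125 = 3.72093.
1 + r/4 = 3.72093^(1/76) ≈ 1.017439, so r/4 ≈ 0.0174394.
r ≈ 4·0.0174394 = 6.97578%.

6.976%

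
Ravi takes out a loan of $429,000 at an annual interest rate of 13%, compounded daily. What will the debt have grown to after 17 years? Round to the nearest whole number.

$3,909,104

Growth factor = (1 + 0.13/365)^6205 ≈ 9.112130353878.
A ≈ 429,000 × 9.112130353878 ≈ 3,909,103.9218.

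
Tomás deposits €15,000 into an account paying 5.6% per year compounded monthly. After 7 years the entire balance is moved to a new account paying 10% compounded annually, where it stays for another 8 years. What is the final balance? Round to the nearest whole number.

€47,542

After 7 years at 5.6%: 15,000 × 1.4785888734 ≈ 22,178.8331.
Then 8 years at 10%: 22,178.8331 × 2.14358881 ≈ 47,542.2985.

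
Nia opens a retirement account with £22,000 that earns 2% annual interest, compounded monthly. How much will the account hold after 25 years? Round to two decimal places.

£36,256.77

Periodic rate = 2%/12 = 0.00166667; periods = 12·25 = 300.
A = 22,000·(1 + 0.02/12)^300 ≈ 22,000·1.6480352086 ≈ 36,256.7746.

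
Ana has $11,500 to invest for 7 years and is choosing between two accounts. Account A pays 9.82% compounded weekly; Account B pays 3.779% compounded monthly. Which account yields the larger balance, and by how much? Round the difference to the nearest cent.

A: (1 + 0.0982/52)^364 ≈ 1.9872499569, so 11,500 × 1.9872499569 ≈ 22,853.3745.
B: (1 + 0.03779/12)^84 ≈ 1.3022771004, so 11,500 × 1.3022771004 ≈ 14,976.1867.
Difference ≈ 7,877.1878 in favor of A.

Account A, by $7,877.19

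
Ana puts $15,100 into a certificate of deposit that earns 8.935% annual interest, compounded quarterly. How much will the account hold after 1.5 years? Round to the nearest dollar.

Periodic rate = 8.935%/4 = 0.0223375; periods = 4·1.5 = 6.
A = 15,100·(1 + 0.0223375)^6 ≈ 15,100·1.1417361387 ≈ 17,240.2157.

$17,240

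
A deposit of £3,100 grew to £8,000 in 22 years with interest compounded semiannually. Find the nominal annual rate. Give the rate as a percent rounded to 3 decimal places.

4.356%

(1 + r/2)^44 = 8,000/3,100 = 2.58065.
1 + r/2 = 2.58065^(1/44) ≈ 1.02178, so r/2 ≈ 0.0217801.
r ≈ 2·0.0217801 = 4.35603%.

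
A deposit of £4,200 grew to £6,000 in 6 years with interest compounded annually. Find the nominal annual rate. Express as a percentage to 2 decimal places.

6.12%

(1 + r)^6 = 6,000/4,200 = 1.42857.
1 + r = 1.42857^(1/6) ≈ 1.061248, so r ≈ 0.0612483.
r ≈ 6.12483%.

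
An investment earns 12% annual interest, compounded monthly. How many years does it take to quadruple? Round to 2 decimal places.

11.61 years

(1 + 0.01)^(12t) = 4.
12t = ln 4 / ln(1 + 0.01) ≈ 1.3863/0.00995033 ≈ 139.3214.
t ≈ 11.6101.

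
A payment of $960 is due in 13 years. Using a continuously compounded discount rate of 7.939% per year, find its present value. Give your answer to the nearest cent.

P = A·e^(−rt) = 960·e^(−1.03207).
e^(−1.03207) ≈ 0.356268721, so P ≈ 342.0180.

$342.02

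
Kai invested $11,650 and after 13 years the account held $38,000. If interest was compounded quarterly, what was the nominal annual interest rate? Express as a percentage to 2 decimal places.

9.20%

(1 + r/4)^52 = 38,000/11,650 = 3.2618.
1 + r/4 = 3.2618^(1/52) ≈ 1.022997, so r/4 ≈ 0.0229966.
r ≈ 4·0.0229966 = 9.19864%.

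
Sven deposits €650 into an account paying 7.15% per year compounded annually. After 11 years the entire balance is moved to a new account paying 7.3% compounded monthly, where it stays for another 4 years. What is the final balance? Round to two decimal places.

€1,858.90

After 11 years at 7.15%: 650 × 2.137538419 ≈ 1,389.4000.
Then 4 years at 7.3%: 1,389.4000 × 1.337918996 ≈ 1,858.9046.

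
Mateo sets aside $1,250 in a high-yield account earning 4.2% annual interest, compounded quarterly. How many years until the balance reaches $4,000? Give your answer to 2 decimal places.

(1 + 0.0105)^(4t) = 4,000/1,250 = 3.2.
4t·ln(1 + 0.0105) = ln(3.2); 4t = 1.1632/0.0104453 ≈ 111.3568.
t ≈ 27.8392 years.

27.84 years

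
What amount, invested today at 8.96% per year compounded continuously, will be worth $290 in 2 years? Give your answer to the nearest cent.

P = A·e^(−rt) = 290·e^(−0.1792).
e^(−0.1792) ≈ 0.835938695, so P ≈ 242.4222.

$242.42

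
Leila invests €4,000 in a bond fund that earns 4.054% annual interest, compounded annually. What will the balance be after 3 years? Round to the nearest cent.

Growth factor = (1 + 0.04054)^3 ≈ 1.126617102.
A ≈ 4,000 × 1.126617102 ≈ 4,506.4684.

€4,506.47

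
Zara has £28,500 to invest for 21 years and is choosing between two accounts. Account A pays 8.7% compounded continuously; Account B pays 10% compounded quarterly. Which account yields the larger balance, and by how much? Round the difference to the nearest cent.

Account B, by £49,669.82

A: e^(0.087·21) = e^1.827 ≈ 6.21521302301, so 28,500 × 6.21521302301 ≈ 177,133.5712.
B: (1 + 0.025)^84 ≈ 7.95801389139, so 28,500 × 7.95801389139 ≈ 226,803.3959.
Difference ≈ 49,669.8247 in favor of B.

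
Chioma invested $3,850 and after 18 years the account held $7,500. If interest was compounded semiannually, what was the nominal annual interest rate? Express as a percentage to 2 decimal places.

3.74%

The 36-period growth factor is 7,500/3,850 = 1.94805.
r/2 = 1.94805^(1/36) − 1 ≈ 0.0186957, so r ≈ 2·0.0186957 = 3.73913%.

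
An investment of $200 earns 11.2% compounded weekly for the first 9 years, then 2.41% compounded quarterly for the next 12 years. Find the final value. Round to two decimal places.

Phase 1: 200·(1 + 0.112/52)^468 ≈ 547.4293.
Phase 2: 547.4293·(1 + 0.006025)^48 ≈ 730.3805.

$730.38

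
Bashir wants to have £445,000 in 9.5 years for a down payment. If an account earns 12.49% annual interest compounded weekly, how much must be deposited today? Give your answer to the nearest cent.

Periodic rate = 12.49%/52 = 0.00240192; 494 periods.
P = 445,000/(1 + 0.1249/52)^494 ≈ 445,000/3.27110313055 ≈ 136,039.7341.

£136,039.73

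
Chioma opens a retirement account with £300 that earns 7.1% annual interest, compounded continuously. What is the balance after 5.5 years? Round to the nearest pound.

£443

A = P·e^(rt) = 300·e^(0.071·5.5) = 300·e^0.3905.
e^0.3905 ≈ 1.47771947, so A ≈ 443.3158.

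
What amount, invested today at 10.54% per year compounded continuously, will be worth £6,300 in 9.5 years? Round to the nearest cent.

P = A·e^(−rt) = 6,300·e^(−1.0013).
e^(−1.0013) ≈ 0.3674015086, so P ≈ 2,314.6295.

£2,314.63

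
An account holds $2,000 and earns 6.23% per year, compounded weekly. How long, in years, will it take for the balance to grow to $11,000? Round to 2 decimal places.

(1 + 0.00119808)^(52t) = 11,000/2,000 = 5.5.
52t·ln(1 + 0.00119808) = ln(5.5); 52t = 1.7047/0.00119736 ≈ 1423.7559.
t ≈ 27.3799 years.

27.38 years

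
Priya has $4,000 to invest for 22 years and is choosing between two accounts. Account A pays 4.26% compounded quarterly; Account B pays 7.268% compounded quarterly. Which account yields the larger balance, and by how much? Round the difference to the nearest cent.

Account B, by $9,348.68

Account A growth factor: (1 + 0.01065)^88 ≈ 2.5402044313; balance ≈ 10,160.8177.
Account B growth factor: (1 + 0.01817)^88 ≈ 4.8773744363; balance ≈ 19,509.4977.
Account B is larger by 9,348.6800.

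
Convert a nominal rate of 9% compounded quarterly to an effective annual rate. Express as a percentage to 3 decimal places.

9.308%

One year is 4 periods at 0.0225 each: (1 + 0.0225)^4 ≈ 1.093083.
EAR = 1.093083 − 1 ≈ 9.30833%.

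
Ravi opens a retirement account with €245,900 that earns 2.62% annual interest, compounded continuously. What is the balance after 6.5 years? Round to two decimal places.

A = P·e^(rt) = 245,900·e^(0.0262·6.5) = 245,900·e^0.1703.
e^0.1703 ≈ 1.18566049612, so A ≈ 291,553.9160.

€291,553.92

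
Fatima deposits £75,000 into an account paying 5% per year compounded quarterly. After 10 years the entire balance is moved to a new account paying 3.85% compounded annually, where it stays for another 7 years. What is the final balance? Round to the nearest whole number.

After 10 years at 5%: 75,000 × 1.64361946349 ≈ 123,271.4598.
Then 7 years at 3.85%: 123,271.4598 × 1.3027032784 ≈ 160,586.1348.

£160,586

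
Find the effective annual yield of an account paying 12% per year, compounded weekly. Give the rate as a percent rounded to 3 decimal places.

12.734%

EAR = (1 + 12%/52)^52 − 1 = (1 + 0.00230769)^52 − 1.
(1 + 0.00230769)^52 ≈ 1.127341, so EAR ≈ 12.73410%.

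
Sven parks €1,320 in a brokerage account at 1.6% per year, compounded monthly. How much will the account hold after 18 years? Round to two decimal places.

Growth factor = (1 + 0.016/12)^216 ≈ 1.333501475.
A ≈ 1,320 × 1.333501475 ≈ 1,760.2219.

€1,760.22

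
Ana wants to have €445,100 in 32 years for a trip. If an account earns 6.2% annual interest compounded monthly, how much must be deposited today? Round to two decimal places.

Periodic rate = 6.2%/12 = 0.00516667; 384 periods.
P = 445,100/(1 + 0.062/12)^384 ≈ 445,100/7.23472429664 ≈ 61,522.7314.

€61,522.73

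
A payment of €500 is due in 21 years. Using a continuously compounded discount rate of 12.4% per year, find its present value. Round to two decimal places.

P = A·e^(−rt) = 500·e^(−2.604).
e^(−2.604) ≈ 0.0739770773, so P ≈ 36.9885.

€36.99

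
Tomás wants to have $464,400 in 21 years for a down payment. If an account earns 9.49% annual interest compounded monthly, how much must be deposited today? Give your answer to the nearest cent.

Periodic rate = 9.49%/12 = 0.00790833; 252 periods.
P = 464,400/(1 + 0.0949/12)^252 ≈ 464,400/7.27949173282 ≈ 63,795.6628.

$63,795.66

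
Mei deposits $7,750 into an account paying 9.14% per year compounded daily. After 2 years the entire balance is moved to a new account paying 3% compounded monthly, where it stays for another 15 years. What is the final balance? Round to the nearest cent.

Phase 1: 7,750·(1 + 0.0914/365)^730 ≈ 9,304.2377.
Phase 2: 9,304.2377·(1 + 0.0025)^180 ≈ 14,583.7573.

$14,583.76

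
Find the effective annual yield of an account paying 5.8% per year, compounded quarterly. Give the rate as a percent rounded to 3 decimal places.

5.927%

EAR = (1 + 5.8%/4)^4 − 1 = (1 + 0.0145)^4 − 1.
(1 + 0.0145)^4 ≈ 1.059274, so EAR ≈ 5.92737%.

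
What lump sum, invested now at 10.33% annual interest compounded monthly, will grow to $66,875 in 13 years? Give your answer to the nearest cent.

$17,560.86

Growth factor = (1 + 0.1033/12)^156 ≈ 3.808185744.
P = 66,875/3.808185744 ≈ 17,560.8556.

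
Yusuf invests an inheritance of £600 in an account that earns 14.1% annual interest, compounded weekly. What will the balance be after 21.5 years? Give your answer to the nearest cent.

Growth factor = (1 + 0.141/52)^1118 ≈ 20.643436011.
A ≈ 600 × 20.643436011 ≈ 12,386.0616.

£12,386.06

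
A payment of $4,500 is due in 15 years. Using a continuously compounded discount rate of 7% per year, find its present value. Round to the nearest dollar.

$1,575

P = A·e^(−rt) = 4,500·e^(−1.05).
e^(−1.05) ≈ 0.3499377491, so P ≈ 1,574.7199.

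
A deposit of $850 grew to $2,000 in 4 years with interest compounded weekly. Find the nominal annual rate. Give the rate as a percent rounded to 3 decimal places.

The 208-period growth factor is 2,000/850 = 2.35294.
r/52 = 2.35294^(1/208) − 1 ≈ 0.00412225, so r ≈ 52·0.00412225 = 21.43571%.

21.436%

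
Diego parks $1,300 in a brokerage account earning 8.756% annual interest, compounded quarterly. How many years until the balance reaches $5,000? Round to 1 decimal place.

15.6 years

We need (1 + 0.02189)^(4t) = 3.8462, so 4t = ln 3.8462 / ln 1.02189 ≈ 62.2094.
t ≈ 62.2094/4 = 15.5524 years.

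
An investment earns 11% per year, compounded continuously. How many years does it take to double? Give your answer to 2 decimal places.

6.30 years

e^(0.11t) = 2, so 0.11t = ln 2 ≈ 0.69315.
t ≈ 0.69315/0.11 ≈ 6.3013.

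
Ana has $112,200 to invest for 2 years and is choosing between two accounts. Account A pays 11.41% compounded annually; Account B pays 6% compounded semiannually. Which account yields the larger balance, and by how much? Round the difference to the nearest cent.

Account A, by $12,982.66

Account A growth factor: (1 + 0.1141)^2 ≈ 1.24121881; balance ≈ 139,264.7505.
Account B growth factor: (1 + 0.03)^4 ≈ 1.12550881; balance ≈ 126,282.0885.
Account A is larger by 12,982.6620.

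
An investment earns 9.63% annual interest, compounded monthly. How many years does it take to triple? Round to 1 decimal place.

11.5 years

(1 + 0.008025)^(12t) = 3.
12t = ln 3 / ln(1 + 0.008025) ≈ 1.0986/0.00799297 ≈ 137.4473.
t ≈ 11.4539.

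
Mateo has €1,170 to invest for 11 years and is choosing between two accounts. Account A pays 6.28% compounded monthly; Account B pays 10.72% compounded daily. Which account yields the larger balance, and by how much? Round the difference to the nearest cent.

A: (1 + 0.0628/12)^132 ≈ 1.991720202, so 1,170 × 1.991720202 ≈ 2,330.3126.
B: (1 + 0.1072/365)^4015 ≈ 3.251208811, so 1,170 × 3.251208811 ≈ 3,803.9143.
Difference ≈ 1,473.6017 in favor of B.

Account B, by €1,473.60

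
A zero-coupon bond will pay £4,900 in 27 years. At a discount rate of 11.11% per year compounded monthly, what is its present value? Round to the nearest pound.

£247

Growth factor = (1 + 0.1111/12)^324 ≈ 19.80429842.
P = 4,900/19.80429842 ≈ 247.4210.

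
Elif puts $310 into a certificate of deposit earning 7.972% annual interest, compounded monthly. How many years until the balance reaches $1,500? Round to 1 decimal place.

19.8 years

(1 + 0.00664333)^(12t) = 1,500/310 = 4.8387.
12t·ln(1 + 0.00664333) = ln(4.8387); 12t = 1.5766/0.00662136 ≈ 238.1153.
t ≈ 19.8429 years.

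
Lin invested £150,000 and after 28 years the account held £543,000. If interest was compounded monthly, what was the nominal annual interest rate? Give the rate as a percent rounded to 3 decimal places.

4.603%

The 336-period growth factor is 543,000/150,000 = 3.62.
r/12 = 3.62^(1/336) − 1 ≈ 0.00383613, so r ≈ 12·0.00383613 = 4.60336%.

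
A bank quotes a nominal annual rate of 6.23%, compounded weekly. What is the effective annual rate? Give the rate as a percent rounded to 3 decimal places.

6.424%

EAR = (1 + 6.23%/52)^52 − 1 = (1 + 0.00119808)^52 − 1.
(1 + 0.00119808)^52 ≈ 1.064242, so EAR ≈ 6.42419%.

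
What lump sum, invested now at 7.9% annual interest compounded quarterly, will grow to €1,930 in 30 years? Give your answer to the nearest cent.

€184.63

Growth factor = (1 + 0.01975)^120 ≈ 10.45311381.
P = 1,930/10.45311381 ≈ 184.6340.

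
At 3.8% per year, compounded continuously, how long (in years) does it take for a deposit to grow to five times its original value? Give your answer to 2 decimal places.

e^(0.038t) = 5, so 0.038t = ln 5 ≈ 1.6094.
t ≈ 1.6094/0.038 ≈ 42.3536.

42.35 years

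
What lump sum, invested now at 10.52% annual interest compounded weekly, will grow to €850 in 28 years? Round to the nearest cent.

Periodic rate = 10.52%/52 = 0.00202308; 1456 periods.
P = 850/(1 + 0.1052/52)^1456 ≈ 850/18.9655547 ≈ 44.8181.

€44.82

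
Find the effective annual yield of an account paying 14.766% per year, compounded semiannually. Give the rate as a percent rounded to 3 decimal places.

15.311%

EAR = (1 + 14.766%/2)^2 − 1 = (1 + 0.07383)^2 − 1.
(1 + 0.07383)^2 ≈ 1.153111, so EAR ≈ 15.31109%.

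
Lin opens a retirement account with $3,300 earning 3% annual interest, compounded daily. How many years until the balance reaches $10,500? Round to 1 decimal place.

38.6 years

We need (1 + 0.0000821918)^(365t) = 3.1818, so 365t = ln 3.1818 / ln 1.000082 ≈ 14082.9210.
t ≈ 14082.9210/365 = 38.5833 years.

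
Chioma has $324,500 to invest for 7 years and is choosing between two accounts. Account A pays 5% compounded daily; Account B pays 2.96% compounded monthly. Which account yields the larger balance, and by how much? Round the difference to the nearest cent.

Account A, by $61,369.04

A: (1 + 0.05/365)^2555 ≈ 1.41903353336, so 324,500 × 1.41903353336 ≈ 460,476.3816.
B: (1 + 0.0296/12)^84 ≈ 1.22991476814, so 324,500 × 1.22991476814 ≈ 399,107.3423.
Difference ≈ 61,369.0393 in favor of A.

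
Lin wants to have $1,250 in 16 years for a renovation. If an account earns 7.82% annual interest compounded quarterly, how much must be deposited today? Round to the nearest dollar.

$362

Growth factor = (1 + 0.01955)^64 ≈ 3.452596728.
P = 1,250/3.452596728 ≈ 362.0463.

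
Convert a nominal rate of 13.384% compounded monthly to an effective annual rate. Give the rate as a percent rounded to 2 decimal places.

14.24%

EAR = (1 + 13.384%/12)^12 − 1 = (1 + 0.0111533)^12 − 1.
(1 + 0.0111533)^12 ≈ 1.142363, so EAR ≈ 14.23632%.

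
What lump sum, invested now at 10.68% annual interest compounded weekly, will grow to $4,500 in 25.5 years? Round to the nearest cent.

$296.26

Growth factor = (1 + 0.1068/52)^1326 ≈ 15.18954103.
P = 4,500/15.18954103 ≈ 296.2565.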